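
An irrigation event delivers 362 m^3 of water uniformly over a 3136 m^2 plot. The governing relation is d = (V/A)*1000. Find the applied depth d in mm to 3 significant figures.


d = (362 / 3136) * 1000 = 115 mm
Therefore the applied depth d = 115 mm.


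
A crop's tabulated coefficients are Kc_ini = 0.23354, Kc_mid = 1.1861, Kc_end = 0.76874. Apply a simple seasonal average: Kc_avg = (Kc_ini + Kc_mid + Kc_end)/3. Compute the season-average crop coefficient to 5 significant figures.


Kc_avg = (0.23354 + 1.1861 + 0.76874)/3 = 0.72946
Therefore the season-average crop coefficient = 0.72946.


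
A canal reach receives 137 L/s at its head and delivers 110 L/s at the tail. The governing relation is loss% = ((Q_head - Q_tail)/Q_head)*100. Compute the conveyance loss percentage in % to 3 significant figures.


loss = ((137 - 110)/137)*100 = 19.7 %
Therefore the conveyance loss percentage = 19.7 %.


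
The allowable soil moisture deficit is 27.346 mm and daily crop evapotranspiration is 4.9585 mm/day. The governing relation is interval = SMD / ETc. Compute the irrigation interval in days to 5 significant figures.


interval = 27.346 / 4.9585 = 5.5150 days
Therefore the irrigation interval = 5.5150 days.


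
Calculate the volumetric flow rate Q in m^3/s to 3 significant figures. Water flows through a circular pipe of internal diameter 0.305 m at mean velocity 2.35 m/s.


Approach: apply the continuity equation for pipe flow, Q = A * v with A = pi*(D/2)^2.
A = pi*(0.305/2)^2 = 0.073062 m^2
Q = 0.073062 * 2.35 = 0.172 m^3/s
Therefore the volumetric flow rate Q = 0.172 m^3/s.


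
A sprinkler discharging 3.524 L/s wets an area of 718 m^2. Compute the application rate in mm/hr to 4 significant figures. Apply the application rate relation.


Approach: apply the application rate relation, rate = (Q/A)*3600.
rate = (3.524 / 718) * 3600 = 17.67 mm/hr
Therefore the application rate = 17.67 mm/hr.


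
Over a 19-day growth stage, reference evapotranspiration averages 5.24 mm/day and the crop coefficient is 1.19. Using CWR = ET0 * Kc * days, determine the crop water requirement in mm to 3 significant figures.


CWR = 5.24 * 1.19 * 19 = 118 mm
Therefore the crop water requirement = 118 mm.


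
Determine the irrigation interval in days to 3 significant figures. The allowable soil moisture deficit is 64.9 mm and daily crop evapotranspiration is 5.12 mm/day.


Approach: apply the irrigation interval relation, interval = SMD / ETc.
interval = 64.9 / 5.12 = 12.7 days
Therefore the irrigation interval = 12.7 days.


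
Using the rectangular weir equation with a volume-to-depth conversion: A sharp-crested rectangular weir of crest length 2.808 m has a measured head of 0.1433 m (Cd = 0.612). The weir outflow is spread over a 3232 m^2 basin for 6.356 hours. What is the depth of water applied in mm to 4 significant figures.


Approach: apply the rectangular weir equation with a volume-to-depth conversion, Q = (2/3)*Cd*L*sqrt(2g)*H^1.5; d = Q*t/A * 1000.
Step 1 — weir discharge:
  Q = (2/3)*0.612*2.808*sqrt(2*9.81)*0.1433^1.5 = 0.275281 m^3/s
Step 2 — volume: V = 0.275281 * 6.356*3600 = 6298.87 m^3
Step 3 — depth: d = V/A * 1000 = 6298.87/3232 * 1000 = 1949 mm
Therefore the depth of water applied = 1949 mm.


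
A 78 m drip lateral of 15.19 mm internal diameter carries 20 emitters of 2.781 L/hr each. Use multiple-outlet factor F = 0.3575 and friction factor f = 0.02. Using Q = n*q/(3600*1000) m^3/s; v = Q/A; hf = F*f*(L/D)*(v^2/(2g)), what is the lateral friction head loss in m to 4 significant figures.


Q = 20*2.781/(3600*1000) = 1.54500e-05 m^3/s
A = pi*(15.19e-3/2)^2 = 1.81220e-04 m^2, so v = Q/A = 0.0852556 m/s
hf = 0.3575*0.02*(78/0.01519)*(0.0852556^2/(2*9.81)) = 0.01360 m
Therefore the lateral friction head loss = 0.01360 m.


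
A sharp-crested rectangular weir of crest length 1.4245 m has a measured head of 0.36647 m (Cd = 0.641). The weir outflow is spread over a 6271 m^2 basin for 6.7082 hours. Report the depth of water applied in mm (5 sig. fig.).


Approach: apply the rectangular weir equation with a volume-to-depth conversion, Q = (2/3)*Cd*L*sqrt(2g)*H^1.5; d = Q*t/A * 1000.
Step 1 — weir discharge:
  Q = (2/3)*0.641*1.4245*sqrt(2*9.81)*0.36647^1.5 = 0.5981862 m^3/s
Step 2 — volume: V = 0.5981862 * 6.7082*3600 = 14445.91 m^3
Step 3 — depth: d = V/A * 1000 = 14445.91/6271 * 1000 = 2303.6 mm
Therefore the depth of water applied = 2303.6 mm.


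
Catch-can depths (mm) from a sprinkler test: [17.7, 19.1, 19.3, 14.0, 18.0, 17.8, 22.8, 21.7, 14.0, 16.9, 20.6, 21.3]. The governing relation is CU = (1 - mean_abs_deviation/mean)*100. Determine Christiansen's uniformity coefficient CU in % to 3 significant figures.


mean = 18.600 mm
mean |d_i - mean| = 2.2000 mm
CU = (1 - 2.2000/18.600)*100 = 88.2 %
Therefore Christiansen's uniformity coefficient CU = 88.2 %.


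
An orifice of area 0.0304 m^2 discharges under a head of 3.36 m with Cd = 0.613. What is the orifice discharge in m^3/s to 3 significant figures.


Approach: apply the orifice equation, Q = Cd*A*sqrt(2*g*h).
Q = 0.613 * 0.0304 * sqrt(2*9.81*3.36) = 0.151 m^3/s
Therefore the orifice discharge = 0.151 m^3/s.


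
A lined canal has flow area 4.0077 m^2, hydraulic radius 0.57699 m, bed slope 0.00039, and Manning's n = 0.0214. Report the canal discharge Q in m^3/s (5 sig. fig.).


Approach: apply Manning's equation, Q = (1/n)*A*R^(2/3)*S^(1/2).
Q = (1/0.0214) * 4.0077 * 0.57699^(2/3) * 0.00039^(1/2) = 2.5633 m^3/s
Therefore the canal discharge Q = 2.5633 m^3/s.


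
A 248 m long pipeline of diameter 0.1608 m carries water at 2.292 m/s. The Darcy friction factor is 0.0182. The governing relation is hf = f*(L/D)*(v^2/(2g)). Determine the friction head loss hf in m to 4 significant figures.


hf = 0.0182 * (248/0.1608) * (2.292^2 / (2*9.81))
hf = 7.516 m
Therefore the friction head loss hf = 7.516 m.


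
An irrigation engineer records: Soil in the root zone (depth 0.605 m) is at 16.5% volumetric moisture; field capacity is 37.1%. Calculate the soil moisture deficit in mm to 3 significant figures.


Approach: apply the soil moisture deficit relation, SMD = (FC - theta)/100 * depth * 1000.
SMD = (37.1 - 16.5)/100 * 0.605 * 1000 = 125 mm
Therefore the soil moisture deficit = 125 mm.


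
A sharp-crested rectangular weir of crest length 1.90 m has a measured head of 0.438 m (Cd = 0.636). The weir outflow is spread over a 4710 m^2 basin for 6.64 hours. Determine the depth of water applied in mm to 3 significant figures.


Approach: apply the rectangular weir equation with a volume-to-depth conversion, Q = (2/3)*Cd*L*sqrt(2g)*H^1.5; d = Q*t/A * 1000.
Step 1 — weir discharge:
  Q = (2/3)*0.636*1.90*sqrt(2*9.81)*0.438^1.5 = 1.0344 m^3/s
Step 2 — volume: V = 1.0344 * 6.64*3600 = 24726 m^3
Step 3 — depth: d = V/A * 1000 = 24726/4710 * 1000 = 5250 mm
Therefore the depth of water applied = 5250 mm.


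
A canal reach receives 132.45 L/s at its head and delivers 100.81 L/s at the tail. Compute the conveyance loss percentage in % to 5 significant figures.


Approach: apply the conveyance loss ratio, loss% = ((Q_head - Q_tail)/Q_head)*100.
loss = ((132.45 - 100.81)/132.45)*100 = 23.888 %
Therefore the conveyance loss percentage = 23.888 %.


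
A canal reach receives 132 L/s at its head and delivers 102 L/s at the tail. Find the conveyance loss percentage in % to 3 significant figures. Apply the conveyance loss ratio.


Approach: apply the conveyance loss ratio, loss% = ((Q_head - Q_tail)/Q_head)*100.
loss = ((132 - 102)/132)*100 = 22.7 %
Therefore the conveyance loss percentage = 22.7 %.


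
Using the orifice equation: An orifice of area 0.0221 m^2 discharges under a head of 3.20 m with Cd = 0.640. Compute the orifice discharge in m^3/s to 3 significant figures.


Approach: apply the orifice equation, Q = Cd*A*sqrt(2*g*h).
Q = 0.640 * 0.0221 * sqrt(2*9.81*3.20) = 0.112 m^3/s
Therefore the orifice discharge = 0.112 m^3/s.


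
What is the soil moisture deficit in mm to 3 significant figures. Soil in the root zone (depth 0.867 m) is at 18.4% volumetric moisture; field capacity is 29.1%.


Approach: apply the soil moisture deficit relation, SMD = (FC - theta)/100 * depth * 1000.
SMD = (29.1 - 18.4)/100 * 0.867 * 1000 = 92.8 mm
Therefore the soil moisture deficit = 92.8 mm.


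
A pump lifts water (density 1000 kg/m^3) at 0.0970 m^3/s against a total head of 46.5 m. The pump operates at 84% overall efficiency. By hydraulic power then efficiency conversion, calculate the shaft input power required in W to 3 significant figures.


Approach: apply hydraulic power then efficiency conversion, P = rho*g*Q*H; P_in = P/eta.
Step 1 — hydraulic power (P = rho*g*Q*H):
  P = 1000 * 9.81 * 0.0970 * 46.5 = 44248 W
Step 2 — input power: P_in = P/eta = 44248 / 0.84 = 52700 W
Therefore the shaft input power required = 52700 W.


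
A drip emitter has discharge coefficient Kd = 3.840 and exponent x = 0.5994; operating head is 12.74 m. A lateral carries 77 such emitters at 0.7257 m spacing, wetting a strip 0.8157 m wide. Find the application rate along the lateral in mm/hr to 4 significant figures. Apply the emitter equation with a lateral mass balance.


Approach: apply the emitter equation with a lateral mass balance, q = Kd*h^x; Q = n*q; rate = Q/(n*spacing*width).
Step 1 — single emitter flow (q = Kd*h^x):
  q = 3.840 * 12.74^0.5994 = 17.6510 L/hr
Step 2 — total lateral flow: Q = 77 * 17.6510 = 1359.13 L/hr
Step 3 — wetted area: A = 77 * 0.7257 * 0.8157 = 45.5804 m^2
Step 4 — application rate: Q/A = 1359.13/45.5804 = 29.82 mm/hr
Therefore the application rate along the lateral = 29.82 mm/hr.


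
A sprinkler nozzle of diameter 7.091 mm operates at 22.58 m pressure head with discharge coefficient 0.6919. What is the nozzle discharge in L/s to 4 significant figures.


Approach: apply the orifice equation, Q = Cd*A*sqrt(2*g*h), A = pi*(d/2)^2.
A = pi*(7.091e-3/2)^2 = 3.94916e-05 m^2
Q = 0.6919 * 3.94916e-05 * sqrt(2*9.81*22.58) * 1000 = 0.5751 L/s
Therefore the nozzle discharge = 0.5751 L/s.


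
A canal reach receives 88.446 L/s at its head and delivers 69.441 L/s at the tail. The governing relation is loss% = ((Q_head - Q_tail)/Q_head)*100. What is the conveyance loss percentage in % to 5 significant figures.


loss = ((88.446 - 69.441)/88.446)*100 = 21.488 %
Therefore the conveyance loss percentage = 21.488 %.


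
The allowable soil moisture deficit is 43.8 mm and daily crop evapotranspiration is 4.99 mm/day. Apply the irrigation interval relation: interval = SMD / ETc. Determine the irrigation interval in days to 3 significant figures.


interval = 43.8 / 4.99 = 8.78 days
Therefore the irrigation interval = 8.78 days.


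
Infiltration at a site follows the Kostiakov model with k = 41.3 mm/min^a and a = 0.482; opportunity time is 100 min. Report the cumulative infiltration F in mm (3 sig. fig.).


Approach: apply the Kostiakov infiltration equation, F = k*t^a.
F = 41.3 * 100^0.482 = 380 mm
Therefore the cumulative infiltration F = 380 mm.


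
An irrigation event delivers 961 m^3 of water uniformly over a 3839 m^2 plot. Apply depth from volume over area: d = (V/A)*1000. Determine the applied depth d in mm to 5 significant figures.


d = (961 / 3839) * 1000 = 250.33 mm
Therefore the applied depth d = 250.33 mm.


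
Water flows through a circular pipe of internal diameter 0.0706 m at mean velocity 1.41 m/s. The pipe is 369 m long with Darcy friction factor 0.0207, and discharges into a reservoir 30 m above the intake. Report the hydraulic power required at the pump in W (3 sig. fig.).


Approach: apply continuity + Darcy-Weisbach + hydraulic power, Q = A*v; hf = f*(L/D)*(v^2/(2g)); H = static + hf; P = rho*g*Q*H.
Step 1 — flow rate (continuity, Q = A*v):
  A = pi*(0.0706/2)^2 = 0.0039147 m^2
  Q = 0.0039147 * 1.41 = 0.0055197 m^3/s
Step 2 — friction head loss (Darcy-Weisbach):
  hf = 0.0207 * (369/0.0706) * (1.41^2 / (2*9.81))
  hf = 10.963 m
Step 3 — total head: H = 30 + 10.963 = 40.963 m
Step 4 — hydraulic power (P = rho*g*Q*H):
  P = 1000 * 9.81 * 0.0055197 * 40.963 = 2220 W
Therefore the hydraulic power required at the pump = 2220 W.


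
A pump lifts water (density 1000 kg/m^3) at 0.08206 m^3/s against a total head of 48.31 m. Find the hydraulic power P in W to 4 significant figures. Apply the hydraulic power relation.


Approach: apply the hydraulic power relation, P = rho*g*Q*H.
P = 1000 * 9.81 * 0.08206 * 48.31 = 38890 W
Therefore the hydraulic power P = 38890 W.


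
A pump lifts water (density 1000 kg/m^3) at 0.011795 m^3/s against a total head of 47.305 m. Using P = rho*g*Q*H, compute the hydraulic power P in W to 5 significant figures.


P = 1000 * 9.81 * 0.011795 * 47.305 = 5473.6 W
Therefore the hydraulic power P = 5473.6 W.


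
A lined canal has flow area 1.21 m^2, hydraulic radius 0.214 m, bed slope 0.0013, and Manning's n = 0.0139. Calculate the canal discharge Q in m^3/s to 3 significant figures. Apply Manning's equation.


Approach: apply Manning's equation, Q = (1/n)*A*R^(2/3)*S^(1/2).
Q = (1/0.0139) * 1.21 * 0.214^(2/3) * 0.0013^(1/2) = 1.12 m^3/s
Therefore the canal discharge Q = 1.12 m^3/s.


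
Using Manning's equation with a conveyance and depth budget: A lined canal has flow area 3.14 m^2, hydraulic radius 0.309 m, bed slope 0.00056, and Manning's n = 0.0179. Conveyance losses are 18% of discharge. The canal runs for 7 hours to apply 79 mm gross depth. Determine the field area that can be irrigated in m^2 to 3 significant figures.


Approach: apply Manning's equation with a conveyance and depth budget, Q = (1/n)*A*R^(2/3)*S^(1/2); Q_field = Q*(1-loss); Area = Q_field*t/(d/1000).
Step 1 — canal discharge (Manning's equation):
  Q = (1/0.0179) * 3.14 * 0.309^(2/3) * 0.00056^(1/2) = 1.8973 m^3/s
Step 2 — delivered flow: Q_field = 1.8973*(1 - 18/100) = 1.5558 m^3/s
Step 3 — volume delivered: V = 1.5558 * 7*3600 = 39206 m^3
Step 4 — area served: A = V / (depth/1000) = 39206 / 0.079 = 496000 m^2
Therefore the field area that can be irrigated = 496000 m^2.


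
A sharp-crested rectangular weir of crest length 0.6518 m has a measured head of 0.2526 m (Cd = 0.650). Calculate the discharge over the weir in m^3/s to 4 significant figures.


Approach: apply the rectangular weir equation, Q = (2/3)*Cd*L*sqrt(2g)*H^1.5.
Q = (2/3)*0.650*0.6518*sqrt(2*9.81)*0.2526^1.5 = 0.1588 m^3/s
Therefore the discharge over the weir = 0.1588 m^3/s.


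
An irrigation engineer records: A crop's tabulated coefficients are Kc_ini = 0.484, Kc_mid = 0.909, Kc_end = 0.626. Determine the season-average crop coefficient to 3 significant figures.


Approach: apply a simple seasonal average, Kc_avg = (Kc_ini + Kc_mid + Kc_end)/3.
Kc_avg = (0.484 + 0.909 + 0.626)/3 = 0.673
Therefore the season-average crop coefficient = 0.673.


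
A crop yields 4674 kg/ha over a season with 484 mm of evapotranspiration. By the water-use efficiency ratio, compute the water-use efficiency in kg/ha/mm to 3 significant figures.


Approach: apply the water-use efficiency ratio, WUE = yield/ET.
WUE = 4674 / 484 = 9.66 kg/ha/mm
Therefore the water-use efficiency = 9.66 kg/ha/mm.


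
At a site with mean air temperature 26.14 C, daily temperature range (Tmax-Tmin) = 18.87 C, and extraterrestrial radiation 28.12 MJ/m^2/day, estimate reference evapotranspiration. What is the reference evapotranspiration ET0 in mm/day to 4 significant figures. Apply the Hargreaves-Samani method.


Approach: apply the Hargreaves-Samani method, ET0 = 0.0023*(Tmean+17.8)*sqrt(Tmax-Tmin)*0.408*Ra.
ET0 = 0.0023*(26.14+17.8)*sqrt(18.87)*0.408*28.12 = 5.037 mm/day
Therefore the reference evapotranspiration ET0 = 5.037 mm/day.


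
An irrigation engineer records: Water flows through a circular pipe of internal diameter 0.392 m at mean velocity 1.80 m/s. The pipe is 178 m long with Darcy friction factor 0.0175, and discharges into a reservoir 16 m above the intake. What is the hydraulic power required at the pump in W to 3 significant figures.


Approach: apply continuity + Darcy-Weisbach + hydraulic power, Q = A*v; hf = f*(L/D)*(v^2/(2g)); H = static + hf; P = rho*g*Q*H.
Step 1 — flow rate (continuity, Q = A*v):
  A = pi*(0.392/2)^2 = 0.12069 m^2
  Q = 0.12069 * 1.80 = 0.21724 m^3/s
Step 2 — friction head loss (Darcy-Weisbach):
  hf = 0.0175 * (178/0.392) * (1.80^2 / (2*9.81))
  hf = 1.3123 m
Step 3 — total head: H = 16 + 1.3123 = 17.312 m
Step 4 — hydraulic power (P = rho*g*Q*H):
  P = 1000 * 9.81 * 0.21724 * 17.312 = 36900 W
Therefore the hydraulic power required at the pump = 36900 W.


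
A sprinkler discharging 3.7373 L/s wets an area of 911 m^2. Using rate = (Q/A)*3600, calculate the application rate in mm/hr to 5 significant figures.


rate = (3.7373 / 911) * 3600 = 14.769 mm/hr
Therefore the application rate = 14.769 mm/hr.


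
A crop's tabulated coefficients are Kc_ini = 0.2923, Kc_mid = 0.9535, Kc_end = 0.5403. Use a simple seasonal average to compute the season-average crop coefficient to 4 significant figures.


Approach: apply a simple seasonal average, Kc_avg = (Kc_ini + Kc_mid + Kc_end)/3.
Kc_avg = (0.2923 + 0.9535 + 0.5403)/3 = 0.5954
Therefore the season-average crop coefficient = 0.5954.


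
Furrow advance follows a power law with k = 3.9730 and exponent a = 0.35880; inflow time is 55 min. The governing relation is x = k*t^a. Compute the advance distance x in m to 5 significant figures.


x = 3.9730 * 55^0.35880 = 16.732 m
Therefore the advance distance x = 16.732 m.


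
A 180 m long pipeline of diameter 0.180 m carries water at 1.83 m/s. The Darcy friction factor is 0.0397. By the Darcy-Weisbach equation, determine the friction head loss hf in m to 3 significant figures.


Approach: apply the Darcy-Weisbach equation, hf = f*(L/D)*(v^2/(2g)).
hf = 0.0397 * (180/0.180) * (1.83^2 / (2*9.81))
hf = 6.78 m
Therefore the friction head loss hf = 6.78 m.


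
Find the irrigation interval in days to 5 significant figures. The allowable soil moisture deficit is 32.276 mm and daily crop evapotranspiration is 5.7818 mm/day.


Approach: apply the irrigation interval relation, interval = SMD / ETc.
interval = 32.276 / 5.7818 = 5.5823 days
Therefore the irrigation interval = 5.5823 days.


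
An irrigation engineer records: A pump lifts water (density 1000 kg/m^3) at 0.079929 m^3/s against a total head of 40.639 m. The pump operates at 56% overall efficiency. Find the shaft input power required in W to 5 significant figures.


Approach: apply hydraulic power then efficiency conversion, P = rho*g*Q*H; P_in = P/eta.
Step 1 — hydraulic power (P = rho*g*Q*H):
  P = 1000 * 9.81 * 0.079929 * 40.639 = 31865.18 W
Step 2 — input power: P_in = P/eta = 31865.18 / 0.56 = 56902 W
Therefore the shaft input power required = 56902 W.


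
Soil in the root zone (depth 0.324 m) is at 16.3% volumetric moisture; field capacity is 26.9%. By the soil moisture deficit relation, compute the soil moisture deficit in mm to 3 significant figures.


Approach: apply the soil moisture deficit relation, SMD = (FC - theta)/100 * depth * 1000.
SMD = (26.9 - 16.3)/100 * 0.324 * 1000 = 34.3 mm
Therefore the soil moisture deficit = 34.3 mm.


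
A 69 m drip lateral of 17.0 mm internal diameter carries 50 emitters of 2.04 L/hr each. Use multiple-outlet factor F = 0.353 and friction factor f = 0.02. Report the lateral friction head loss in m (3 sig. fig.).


Approach: apply Darcy-Weisbach with the multiple-outlet F-factor, Q = n*q/(3600*1000) m^3/s; v = Q/A; hf = F*f*(L/D)*(v^2/(2g)).
Q = 50*2.04/(3600*1000) = 2.8333e-05 m^3/s
A = pi*(17.0e-3/2)^2 = 2.2698e-04 m^2, so v = Q/A = 0.12483 m/s
hf = 0.353*0.02*(69/0.0170)*(0.12483^2/(2*9.81)) = 0.0228 m
Therefore the lateral friction head loss = 0.0228 m.


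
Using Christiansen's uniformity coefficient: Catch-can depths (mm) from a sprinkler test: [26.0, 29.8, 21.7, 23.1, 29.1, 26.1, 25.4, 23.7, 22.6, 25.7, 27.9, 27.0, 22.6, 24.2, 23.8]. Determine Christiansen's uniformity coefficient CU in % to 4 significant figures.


Approach: apply Christiansen's uniformity coefficient, CU = (1 - mean_abs_deviation/mean)*100.
mean = 25.2467 mm
mean |d_i - mean| = 2.00356 mm
CU = (1 - 2.00356/25.2467)*100 = 92.06 %
Therefore Christiansen's uniformity coefficient CU = 92.06 %.


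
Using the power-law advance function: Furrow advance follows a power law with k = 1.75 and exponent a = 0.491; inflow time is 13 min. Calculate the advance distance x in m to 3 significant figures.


Approach: apply the power-law advance function, x = k*t^a.
x = 1.75 * 13^0.491 = 6.17 m
Therefore the advance distance x = 6.17 m.


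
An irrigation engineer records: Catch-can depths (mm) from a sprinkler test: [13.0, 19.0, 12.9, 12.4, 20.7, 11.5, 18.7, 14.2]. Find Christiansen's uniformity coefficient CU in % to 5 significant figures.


Approach: apply Christiansen's uniformity coefficient, CU = (1 - mean_abs_deviation/mean)*100.
mean = 15.30000 mm
mean |d_i - mean| = 3.125000 mm
CU = (1 - 3.125000/15.30000)*100 = 79.575 %
Therefore Christiansen's uniformity coefficient CU = 79.575 %.


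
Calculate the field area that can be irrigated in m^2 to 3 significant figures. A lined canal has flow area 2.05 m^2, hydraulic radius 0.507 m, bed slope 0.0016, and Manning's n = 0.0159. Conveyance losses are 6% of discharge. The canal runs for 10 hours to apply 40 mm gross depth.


Approach: apply Manning's equation with a conveyance and depth budget, Q = (1/n)*A*R^(2/3)*S^(1/2); Q_field = Q*(1-loss); Area = Q_field*t/(d/1000).
Step 1 — canal discharge (Manning's equation):
  Q = (1/0.0159) * 2.05 * 0.507^(2/3) * 0.0016^(1/2) = 3.2791 m^3/s
Step 2 — delivered flow: Q_field = 3.2791*(1 - 6/100) = 3.0824 m^3/s
Step 3 — volume delivered: V = 3.0824 * 10*3600 = 110960 m^3
Step 4 — area served: A = V / (depth/1000) = 110960 / 0.04 = 2770000 m^2
Therefore the field area that can be irrigated = 2770000 m^2.


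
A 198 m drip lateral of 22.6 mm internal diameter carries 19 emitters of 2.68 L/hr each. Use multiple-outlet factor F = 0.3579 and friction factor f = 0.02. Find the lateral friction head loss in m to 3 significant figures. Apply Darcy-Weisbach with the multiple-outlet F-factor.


Approach: apply Darcy-Weisbach with the multiple-outlet F-factor, Q = n*q/(3600*1000) m^3/s; v = Q/A; hf = F*f*(L/D)*(v^2/(2g)).
Q = 19*2.68/(3600*1000) = 1.4144e-05 m^3/s
A = pi*(22.6e-3/2)^2 = 4.0115e-04 m^2, so v = Q/A = 0.035260 m/s
hf = 0.3579*0.02*(198/0.0226)*(0.035260^2/(2*9.81)) = 0.00397 m
Therefore the lateral friction head loss = 0.00397 m.


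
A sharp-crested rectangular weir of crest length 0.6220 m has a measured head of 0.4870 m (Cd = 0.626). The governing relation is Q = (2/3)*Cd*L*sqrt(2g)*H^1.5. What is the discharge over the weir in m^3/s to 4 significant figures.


Q = (2/3)*0.626*0.6220*sqrt(2*9.81)*0.4870^1.5 = 0.3908 m^3/s
Therefore the discharge over the weir = 0.3908 m^3/s.


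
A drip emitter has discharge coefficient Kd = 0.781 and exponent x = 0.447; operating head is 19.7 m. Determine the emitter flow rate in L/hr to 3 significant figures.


Approach: apply the emitter characteristic equation, q = Kd * h^x.
q = 0.781 * 19.7^0.447 = 2.96 L/hr
Therefore the emitter flow rate = 2.96 L/hr.


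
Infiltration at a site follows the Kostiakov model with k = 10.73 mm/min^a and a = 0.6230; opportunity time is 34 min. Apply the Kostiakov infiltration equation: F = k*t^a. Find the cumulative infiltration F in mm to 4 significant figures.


F = 10.73 * 34^0.6230 = 96.54 mm
Therefore the cumulative infiltration F = 96.54 mm.


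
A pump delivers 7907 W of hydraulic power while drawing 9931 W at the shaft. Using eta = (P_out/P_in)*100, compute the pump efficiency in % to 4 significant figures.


eta = (7907 / 9931) * 100 = 79.62 %
Therefore the pump efficiency = 79.62 %.


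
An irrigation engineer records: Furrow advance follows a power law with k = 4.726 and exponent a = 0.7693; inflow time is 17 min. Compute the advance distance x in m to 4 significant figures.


Approach: apply the power-law advance function, x = k*t^a.
x = 4.726 * 17^0.7693 = 41.79 m
Therefore the advance distance x = 41.79 m.


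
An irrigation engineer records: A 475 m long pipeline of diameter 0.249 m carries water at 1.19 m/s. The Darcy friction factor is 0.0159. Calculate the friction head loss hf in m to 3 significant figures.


Approach: apply the Darcy-Weisbach equation, hf = f*(L/D)*(v^2/(2g)).
hf = 0.0159 * (475/0.249) * (1.19^2 / (2*9.81))
hf = 2.19 m
Therefore the friction head loss hf = 2.19 m.


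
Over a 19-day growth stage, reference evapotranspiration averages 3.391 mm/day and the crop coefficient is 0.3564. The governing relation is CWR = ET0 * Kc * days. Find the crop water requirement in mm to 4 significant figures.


CWR = 3.391 * 0.3564 * 19 = 22.96 mm
Therefore the crop water requirement = 22.96 mm.


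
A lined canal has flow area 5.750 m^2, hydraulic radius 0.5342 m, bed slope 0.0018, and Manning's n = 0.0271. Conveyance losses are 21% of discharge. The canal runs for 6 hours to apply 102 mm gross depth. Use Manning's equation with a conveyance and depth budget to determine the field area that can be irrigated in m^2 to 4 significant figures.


Approach: apply Manning's equation with a conveyance and depth budget, Q = (1/n)*A*R^(2/3)*S^(1/2); Q_field = Q*(1-loss); Area = Q_field*t/(d/1000).
Step 1 — canal discharge (Manning's equation):
  Q = (1/0.0271) * 5.750 * 0.5342^(2/3) * 0.0018^(1/2) = 5.92658 m^3/s
Step 2 — delivered flow: Q_field = 5.92658*(1 - 21/100) = 4.68200 m^3/s
Step 3 — volume delivered: V = 4.68200 * 6*3600 = 101131 m^3
Step 4 — area served: A = V / (depth/1000) = 101131 / 0.102 = 991500 m^2
Therefore the field area that can be irrigated = 991500 m^2.


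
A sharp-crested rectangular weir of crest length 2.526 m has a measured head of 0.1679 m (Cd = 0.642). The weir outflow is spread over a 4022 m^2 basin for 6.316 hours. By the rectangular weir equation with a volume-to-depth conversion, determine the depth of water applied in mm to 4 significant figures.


Approach: apply the rectangular weir equation with a volume-to-depth conversion, Q = (2/3)*Cd*L*sqrt(2g)*H^1.5; d = Q*t/A * 1000.
Step 1 — weir discharge:
  Q = (2/3)*0.642*2.526*sqrt(2*9.81)*0.1679^1.5 = 0.329460 m^3/s
Step 2 — volume: V = 0.329460 * 6.316*3600 = 7491.13 m^3
Step 3 — depth: d = V/A * 1000 = 7491.13/4022 * 1000 = 1863 mm
Therefore the depth of water applied = 1863 mm.


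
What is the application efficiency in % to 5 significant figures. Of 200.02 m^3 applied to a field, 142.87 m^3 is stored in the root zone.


Approach: apply the application efficiency ratio, Ea = (stored/applied)*100.
Ea = (142.87/200.02)*100 = 71.428 %
Therefore the application efficiency = 71.428 %.


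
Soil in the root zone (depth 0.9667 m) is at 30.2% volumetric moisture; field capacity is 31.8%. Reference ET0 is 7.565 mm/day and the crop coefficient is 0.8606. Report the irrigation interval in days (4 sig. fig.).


Approach: apply soil-water budget scheduling, SMD = (FC-theta)/100*depth*1000; ETc = ET0*Kc; interval = SMD/ETc.
Step 1 — soil moisture deficit:
  SMD = (31.8 - 30.2)/100 * 0.9667 * 1000 = 15.4672 mm
Step 2 — daily crop ET (ETc = ET0*Kc):
  ETc = 7.565 * 0.8606 = 6.51044 mm/day
Step 3 — irrigation interval (SMD/ETc):
  interval = 15.4672 / 6.51044 = 2.376 days
Therefore the irrigation interval = 2.376 days.


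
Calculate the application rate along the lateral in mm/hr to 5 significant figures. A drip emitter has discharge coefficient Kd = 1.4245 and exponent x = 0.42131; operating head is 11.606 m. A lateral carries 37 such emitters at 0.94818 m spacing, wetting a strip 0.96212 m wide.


Approach: apply the emitter equation with a lateral mass balance, q = Kd*h^x; Q = n*q; rate = Q/(n*spacing*width).
Step 1 — single emitter flow (q = Kd*h^x):
  q = 1.4245 * 11.606^0.42131 = 4.001510 L/hr
Step 2 — total lateral flow: Q = 37 * 4.001510 = 148.0559 L/hr
Step 3 — wetted area: A = 37 * 0.94818 * 0.96212 = 33.75373 m^2
Step 4 — application rate: Q/A = 148.0559/33.75373 = 4.3864 mm/hr
Therefore the application rate along the lateral = 4.3864 mm/hr.


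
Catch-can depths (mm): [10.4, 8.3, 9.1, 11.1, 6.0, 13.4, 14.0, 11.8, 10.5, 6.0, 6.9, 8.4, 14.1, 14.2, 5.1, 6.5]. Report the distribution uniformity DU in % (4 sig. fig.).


Approach: apply the low-quarter distribution uniformity, DU = (mean of lowest quarter of readings / overall mean)*100.
sorted lowest 4 of 16: [5.1, 6.0, 6.0, 6.5] -> mean = 5.90000 mm
overall mean = 9.73750 mm
DU = (5.90000/9.73750)*100 = 60.59 %
Therefore the distribution uniformity DU = 60.59 %.


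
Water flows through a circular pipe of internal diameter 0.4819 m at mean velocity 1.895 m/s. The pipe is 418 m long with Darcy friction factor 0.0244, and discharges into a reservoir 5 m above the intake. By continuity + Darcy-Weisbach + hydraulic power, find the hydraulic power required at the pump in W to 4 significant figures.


Approach: apply continuity + Darcy-Weisbach + hydraulic power, Q = A*v; hf = f*(L/D)*(v^2/(2g)); H = static + hf; P = rho*g*Q*H.
Step 1 — flow rate (continuity, Q = A*v):
  A = pi*(0.4819/2)^2 = 0.182391 m^2
  Q = 0.182391 * 1.895 = 0.345631 m^3/s
Step 2 — friction head loss (Darcy-Weisbach):
  hf = 0.0244 * (418/0.4819) * (1.895^2 / (2*9.81))
  hf = 3.87372 m
Step 3 — total head: H = 5 + 3.87372 = 8.87372 m
Step 4 — hydraulic power (P = rho*g*Q*H):
  P = 1000 * 9.81 * 0.345631 * 8.87372 = 30090 W
Therefore the hydraulic power required at the pump = 30090 W.


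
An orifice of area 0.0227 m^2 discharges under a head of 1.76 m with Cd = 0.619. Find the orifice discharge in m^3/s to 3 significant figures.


Approach: apply the orifice equation, Q = Cd*A*sqrt(2*g*h).
Q = 0.619 * 0.0227 * sqrt(2*9.81*1.76) = 0.0826 m^3/s
Therefore the orifice discharge = 0.0826 m^3/s.


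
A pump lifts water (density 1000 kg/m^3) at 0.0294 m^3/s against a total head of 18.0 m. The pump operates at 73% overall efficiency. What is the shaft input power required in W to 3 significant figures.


Approach: apply hydraulic power then efficiency conversion, P = rho*g*Q*H; P_in = P/eta.
Step 1 — hydraulic power (P = rho*g*Q*H):
  P = 1000 * 9.81 * 0.0294 * 18.0 = 5191.5 W
Step 2 — input power: P_in = P/eta = 5191.5 / 0.73 = 7110 W
Therefore the shaft input power required = 7110 W.


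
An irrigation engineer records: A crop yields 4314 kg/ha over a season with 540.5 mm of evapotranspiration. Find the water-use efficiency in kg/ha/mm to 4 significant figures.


Approach: apply the water-use efficiency ratio, WUE = yield/ET.
WUE = 4314 / 540.5 = 7.981 kg/ha/mm
Therefore the water-use efficiency = 7.981 kg/ha/mm.


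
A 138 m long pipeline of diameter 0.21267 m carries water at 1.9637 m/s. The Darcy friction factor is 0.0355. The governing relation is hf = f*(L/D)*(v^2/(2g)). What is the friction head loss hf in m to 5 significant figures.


hf = 0.0355 * (138/0.21267) * (1.9637^2 / (2*9.81))
hf = 4.5274 m
Therefore the friction head loss hf = 4.5274 m.


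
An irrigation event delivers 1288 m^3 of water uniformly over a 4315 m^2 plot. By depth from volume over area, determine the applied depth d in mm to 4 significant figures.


Approach: apply depth from volume over area, d = (V/A)*1000.
d = (1288 / 4315) * 1000 = 298.5 mm
Therefore the applied depth d = 298.5 mm.


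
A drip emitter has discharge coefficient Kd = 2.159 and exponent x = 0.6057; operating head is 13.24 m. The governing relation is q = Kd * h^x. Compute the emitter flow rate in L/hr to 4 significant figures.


q = 2.159 * 13.24^0.6057 = 10.32 L/hr
Therefore the emitter flow rate = 10.32 L/hr.


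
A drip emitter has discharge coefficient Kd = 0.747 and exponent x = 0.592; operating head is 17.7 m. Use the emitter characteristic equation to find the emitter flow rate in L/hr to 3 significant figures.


Approach: apply the emitter characteristic equation, q = Kd * h^x.
q = 0.747 * 17.7^0.592 = 4.09 L/hr
Therefore the emitter flow rate = 4.09 L/hr.


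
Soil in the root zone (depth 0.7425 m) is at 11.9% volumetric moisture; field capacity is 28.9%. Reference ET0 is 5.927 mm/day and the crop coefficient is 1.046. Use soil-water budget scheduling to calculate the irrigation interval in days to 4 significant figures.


Approach: apply soil-water budget scheduling, SMD = (FC-theta)/100*depth*1000; ETc = ET0*Kc; interval = SMD/ETc.
Step 1 — soil moisture deficit:
  SMD = (28.9 - 11.9)/100 * 0.7425 * 1000 = 126.225 mm
Step 2 — daily crop ET (ETc = ET0*Kc):
  ETc = 5.927 * 1.046 = 6.19964 mm/day
Step 3 — irrigation interval (SMD/ETc):
  interval = 126.225 / 6.19964 = 20.36 days
Therefore the irrigation interval = 20.36 days.


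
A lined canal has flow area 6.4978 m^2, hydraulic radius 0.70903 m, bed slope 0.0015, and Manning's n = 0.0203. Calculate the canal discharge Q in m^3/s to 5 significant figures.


Approach: apply Manning's equation, Q = (1/n)*A*R^(2/3)*S^(1/2).
Q = (1/0.0203) * 6.4978 * 0.70903^(2/3) * 0.0015^(1/2) = 9.8573 m^3/s
Therefore the canal discharge Q = 9.8573 m^3/s.


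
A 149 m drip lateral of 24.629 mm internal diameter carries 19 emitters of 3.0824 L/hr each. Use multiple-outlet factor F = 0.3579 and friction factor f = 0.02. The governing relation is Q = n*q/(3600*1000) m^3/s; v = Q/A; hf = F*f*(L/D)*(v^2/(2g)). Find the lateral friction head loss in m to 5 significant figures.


Q = 19*3.0824/(3600*1000) = 1.626822e-05 m^3/s
A = pi*(24.629e-3/2)^2 = 4.764128e-04 m^2, so v = Q/A = 0.03414732 m/s
hf = 0.3579*0.02*(149/0.024629)*(0.03414732^2/(2*9.81)) = 0.0025736 m
Therefore the lateral friction head loss = 0.0025736 m.


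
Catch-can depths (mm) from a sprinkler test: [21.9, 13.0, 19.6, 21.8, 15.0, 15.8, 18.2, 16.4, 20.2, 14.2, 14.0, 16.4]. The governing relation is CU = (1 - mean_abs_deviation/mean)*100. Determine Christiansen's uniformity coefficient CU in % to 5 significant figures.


mean = 17.20833 mm
mean |d_i - mean| = 2.609722 mm
CU = (1 - 2.609722/17.20833)*100 = 84.835 %
Therefore Christiansen's uniformity coefficient CU = 84.835 %.


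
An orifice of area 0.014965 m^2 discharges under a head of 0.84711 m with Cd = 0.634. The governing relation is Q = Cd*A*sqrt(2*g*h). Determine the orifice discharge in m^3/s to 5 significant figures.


Q = 0.634 * 0.014965 * sqrt(2*9.81*0.84711) = 0.038680 m^3/s
Therefore the orifice discharge = 0.038680 m^3/s.


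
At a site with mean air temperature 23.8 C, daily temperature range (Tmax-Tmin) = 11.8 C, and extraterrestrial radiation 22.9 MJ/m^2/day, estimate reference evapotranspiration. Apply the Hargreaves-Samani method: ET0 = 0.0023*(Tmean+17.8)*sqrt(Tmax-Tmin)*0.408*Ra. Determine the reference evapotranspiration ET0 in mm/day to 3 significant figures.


ET0 = 0.0023*(23.8+17.8)*sqrt(11.8)*0.408*22.9 = 3.07 mm/day
Therefore the reference evapotranspiration ET0 = 3.07 mm/day.


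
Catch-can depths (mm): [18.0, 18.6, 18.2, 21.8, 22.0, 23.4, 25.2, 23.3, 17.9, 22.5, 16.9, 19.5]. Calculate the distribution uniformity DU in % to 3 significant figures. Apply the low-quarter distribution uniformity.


Approach: apply the low-quarter distribution uniformity, DU = (mean of lowest quarter of readings / overall mean)*100.
sorted lowest 3 of 12: [16.9, 17.9, 18.0] -> mean = 17.600 mm
overall mean = 20.608 mm
DU = (17.600/20.608)*100 = 85.4 %
Therefore the distribution uniformity DU = 85.4 %.


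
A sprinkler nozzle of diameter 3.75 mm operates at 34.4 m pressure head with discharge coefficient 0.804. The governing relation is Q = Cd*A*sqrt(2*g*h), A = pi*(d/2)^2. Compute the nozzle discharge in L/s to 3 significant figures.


A = pi*(3.75e-3/2)^2 = 1.1045e-05 m^2
Q = 0.804 * 1.1045e-05 * sqrt(2*9.81*34.4) * 1000 = 0.231 L/s
Therefore the nozzle discharge = 0.231 L/s.


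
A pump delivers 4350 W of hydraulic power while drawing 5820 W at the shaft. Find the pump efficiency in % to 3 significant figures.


Approach: apply the efficiency ratio, eta = (P_out/P_in)*100.
eta = (4350 / 5820) * 100 = 74.7 %
Therefore the pump efficiency = 74.7 %.


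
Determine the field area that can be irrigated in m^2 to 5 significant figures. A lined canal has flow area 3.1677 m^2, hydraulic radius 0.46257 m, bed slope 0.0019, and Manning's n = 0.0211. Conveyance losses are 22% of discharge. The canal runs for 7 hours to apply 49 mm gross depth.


Approach: apply Manning's equation with a conveyance and depth budget, Q = (1/n)*A*R^(2/3)*S^(1/2); Q_field = Q*(1-loss); Area = Q_field*t/(d/1000).
Step 1 — canal discharge (Manning's equation):
  Q = (1/0.0211) * 3.1677 * 0.46257^(2/3) * 0.0019^(1/2) = 3.914023 m^3/s
Step 2 — delivered flow: Q_field = 3.914023*(1 - 22/100) = 3.052938 m^3/s
Step 3 — volume delivered: V = 3.052938 * 7*3600 = 76934.03 m^3
Step 4 — area served: A = V / (depth/1000) = 76934.03 / 0.049 = 1570100 m^2
Therefore the field area that can be irrigated = 1570100 m^2.


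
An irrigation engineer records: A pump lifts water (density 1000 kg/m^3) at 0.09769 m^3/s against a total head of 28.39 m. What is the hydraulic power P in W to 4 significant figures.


Approach: apply the hydraulic power relation, P = rho*g*Q*H.
P = 1000 * 9.81 * 0.09769 * 28.39 = 27210 W
Therefore the hydraulic power P = 27210 W.


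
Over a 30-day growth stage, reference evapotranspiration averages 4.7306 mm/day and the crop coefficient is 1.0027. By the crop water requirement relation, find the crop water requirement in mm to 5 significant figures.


Approach: apply the crop water requirement relation, CWR = ET0 * Kc * days.
CWR = 4.7306 * 1.0027 * 30 = 142.30 mm
Therefore the crop water requirement = 142.30 mm.


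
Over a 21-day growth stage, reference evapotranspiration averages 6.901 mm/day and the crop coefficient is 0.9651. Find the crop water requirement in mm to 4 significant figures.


Approach: apply the crop water requirement relation, CWR = ET0 * Kc * days.
CWR = 6.901 * 0.9651 * 21 = 139.9 mm
Therefore the crop water requirement = 139.9 mm.


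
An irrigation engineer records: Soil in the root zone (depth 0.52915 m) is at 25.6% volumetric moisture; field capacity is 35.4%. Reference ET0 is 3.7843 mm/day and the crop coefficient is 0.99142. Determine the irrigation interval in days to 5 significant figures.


Approach: apply soil-water budget scheduling, SMD = (FC-theta)/100*depth*1000; ETc = ET0*Kc; interval = SMD/ETc.
Step 1 — soil moisture deficit:
  SMD = (35.4 - 25.6)/100 * 0.52915 * 1000 = 51.85670 mm
Step 2 — daily crop ET (ETc = ET0*Kc):
  ETc = 3.7843 * 0.99142 = 3.751831 mm/day
Step 3 — irrigation interval (SMD/ETc):
  interval = 51.85670 / 3.751831 = 13.822 days
Therefore the irrigation interval = 13.822 days.


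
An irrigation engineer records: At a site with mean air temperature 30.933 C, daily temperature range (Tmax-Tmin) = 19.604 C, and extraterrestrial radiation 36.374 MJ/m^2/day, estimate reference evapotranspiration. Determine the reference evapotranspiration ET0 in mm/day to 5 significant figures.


Approach: apply the Hargreaves-Samani method, ET0 = 0.0023*(Tmean+17.8)*sqrt(Tmax-Tmin)*0.408*Ra.
ET0 = 0.0023*(30.933+17.8)*sqrt(19.604)*0.408*36.374 = 7.3650 mm/day
Therefore the reference evapotranspiration ET0 = 7.3650 mm/day.


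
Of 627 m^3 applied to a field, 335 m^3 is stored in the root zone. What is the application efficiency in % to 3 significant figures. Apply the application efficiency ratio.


Approach: apply the application efficiency ratio, Ea = (stored/applied)*100.
Ea = (335/627)*100 = 53.4 %
Therefore the application efficiency = 53.4 %.


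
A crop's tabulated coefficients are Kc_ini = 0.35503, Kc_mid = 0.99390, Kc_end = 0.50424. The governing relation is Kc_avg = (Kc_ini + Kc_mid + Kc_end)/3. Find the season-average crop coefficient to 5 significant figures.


Kc_avg = (0.35503 + 0.99390 + 0.50424)/3 = 0.61772
Therefore the season-average crop coefficient = 0.61772.


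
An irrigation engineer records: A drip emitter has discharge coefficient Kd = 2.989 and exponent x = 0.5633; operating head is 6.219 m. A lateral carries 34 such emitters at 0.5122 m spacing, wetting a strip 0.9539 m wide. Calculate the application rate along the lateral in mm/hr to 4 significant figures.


Approach: apply the emitter equation with a lateral mass balance, q = Kd*h^x; Q = n*q; rate = Q/(n*spacing*width).
Step 1 — single emitter flow (q = Kd*h^x):
  q = 2.989 * 6.219^0.5633 = 8.36814 L/hr
Step 2 — total lateral flow: Q = 34 * 8.36814 = 284.517 L/hr
Step 3 — wetted area: A = 34 * 0.5122 * 0.9539 = 16.6120 m^2
Step 4 — application rate: Q/A = 284.517/16.6120 = 17.13 mm/hr
Therefore the application rate along the lateral = 17.13 mm/hr.
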